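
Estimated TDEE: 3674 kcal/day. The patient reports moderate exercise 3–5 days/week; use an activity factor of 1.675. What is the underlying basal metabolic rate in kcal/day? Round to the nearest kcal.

BMR = TEE ÷ activity factor = 3674 ÷ 1.675 = 2193.4328 kcal/day.

2193 kcal/day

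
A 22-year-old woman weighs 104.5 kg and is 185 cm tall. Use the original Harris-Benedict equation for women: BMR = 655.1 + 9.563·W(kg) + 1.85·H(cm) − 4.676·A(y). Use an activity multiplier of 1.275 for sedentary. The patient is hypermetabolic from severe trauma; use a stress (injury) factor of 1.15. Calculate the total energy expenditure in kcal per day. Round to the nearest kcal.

2777 kcal per day

Harris-Benedict: BMR = 655.1 + 9.563(104.5) + 1.85(185) − 4.676(22) = 1893.8115 kcal/day.
TEE = BMR × activity factor = 1893.8115 × 1.275 = 2414.6097 kcal/day.
Apply stress factor: 2414.6097 × 1.15 = 2776.8011 kcal/day.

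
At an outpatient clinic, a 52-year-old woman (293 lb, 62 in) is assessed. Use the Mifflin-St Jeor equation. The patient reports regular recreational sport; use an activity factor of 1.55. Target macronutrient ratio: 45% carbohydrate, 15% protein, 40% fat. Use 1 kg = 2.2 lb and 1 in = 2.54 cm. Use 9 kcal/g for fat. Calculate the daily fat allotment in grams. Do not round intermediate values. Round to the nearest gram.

131 g/day

Convert to metric: weight = 293 ÷ 2.2 = 133.1818 kg; height = 62 × 2.54 = 157.48 cm.
Mifflin-St Jeor (female): BMR = 10(133.1818) + 6.25(157.48) − 5(52) − 161 = 1331.8182 + 984.25 − 260 − 161 = 1895.0682 kcal/day.
TEE = 1895.0682 × 1.55 = 2937.3557 kcal/day.
Fat energy = 40% × 2937.3557 = 1174.9423 kcal.
Fat = 1174.9423 ÷ 9 kcal/g = 130.5491 g.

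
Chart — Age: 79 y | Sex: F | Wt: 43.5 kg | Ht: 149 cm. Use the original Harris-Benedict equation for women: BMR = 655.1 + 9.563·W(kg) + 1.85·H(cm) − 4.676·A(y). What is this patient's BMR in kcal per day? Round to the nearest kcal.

977 kcal per day

Harris-Benedict: BMR = 655.1 + 9.563(43.5) + 1.85(149) − 4.676(79) = 977.3365 kcal/day.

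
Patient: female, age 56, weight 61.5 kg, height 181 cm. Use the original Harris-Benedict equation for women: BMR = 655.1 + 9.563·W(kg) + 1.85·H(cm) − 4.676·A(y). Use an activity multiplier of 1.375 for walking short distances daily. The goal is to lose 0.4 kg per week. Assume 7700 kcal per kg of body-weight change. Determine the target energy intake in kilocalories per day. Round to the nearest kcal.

Harris-Benedict: BMR = 655.1 + 9.563(61.5) + 1.85(181) − 4.676(56) = 1316.2185 kcal/day.
TEE = 1316.2185 × 1.375 = 1809.8004 kcal/day.
Required daily deficit = 0.4 × 7700 ÷ 7 = 440 kcal/day.
Target intake = 1809.8004 − 440 = 1369.8004 kcal/day.

1370 kilocalories per day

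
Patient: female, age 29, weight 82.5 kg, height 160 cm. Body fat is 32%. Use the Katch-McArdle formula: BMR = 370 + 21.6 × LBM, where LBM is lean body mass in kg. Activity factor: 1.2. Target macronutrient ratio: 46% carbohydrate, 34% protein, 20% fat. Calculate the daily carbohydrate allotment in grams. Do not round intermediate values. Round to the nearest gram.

218 g/day

LBM = 82.5 × (1 − 0.32) = 56.1 kg. Katch-McArdle: BMR = 370 + 21.6 × 56.1 = 1581.76 kcal/day.
TEE = 1581.76 × 1.2 = 1898.112 kcal/day.
Carbohydrate energy = 46% × 1898.112 = 873.1315 kcal.
Carbohydrate = 873.1315 ÷ 4 kcal/g = 218.2829 g.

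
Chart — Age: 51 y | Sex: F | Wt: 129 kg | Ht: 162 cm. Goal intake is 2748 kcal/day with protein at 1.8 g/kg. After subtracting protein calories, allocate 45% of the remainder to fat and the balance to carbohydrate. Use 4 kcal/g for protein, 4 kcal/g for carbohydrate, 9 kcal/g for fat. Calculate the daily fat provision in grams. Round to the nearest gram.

Protein = 1.8 × 129 = 232.2 g → 232.2 × 4 = 928.8 kcal.
Non-protein calories = 2748 − 928.8 = 1819.2 kcal.
Fat: 45% × 1819.2 = 818.64 kcal; carbohydrate: 1000.56 kcal.
Fat: 818.64 kcal ÷ 9 kcal/g = 90.96 g.

91 g/day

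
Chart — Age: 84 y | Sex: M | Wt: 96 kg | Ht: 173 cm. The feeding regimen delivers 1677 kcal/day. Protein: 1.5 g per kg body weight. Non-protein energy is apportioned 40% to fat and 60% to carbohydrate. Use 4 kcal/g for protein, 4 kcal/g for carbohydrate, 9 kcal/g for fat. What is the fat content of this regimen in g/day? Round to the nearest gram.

Protein = 1.5 × 96 = 144 g → 144 × 4 = 576 kcal.
Non-protein calories = 1677 − 576 = 1101 kcal.
Fat: 40% × 1101 = 440.4 kcal; carbohydrate: 660.6 kcal.
Fat: 440.4 kcal ÷ 9 kcal/g = 48.9333 g.

49 g/day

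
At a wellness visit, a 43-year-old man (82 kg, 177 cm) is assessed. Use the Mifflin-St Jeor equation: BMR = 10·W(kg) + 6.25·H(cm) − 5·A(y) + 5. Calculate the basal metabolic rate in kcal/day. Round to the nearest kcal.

Mifflin-St Jeor (male): BMR = 10(82) + 6.25(177) − 5(43) + 5 = 820 + 1106.25 − 215 + 5 = 1716.25 kcal/day.

1716 kcal/day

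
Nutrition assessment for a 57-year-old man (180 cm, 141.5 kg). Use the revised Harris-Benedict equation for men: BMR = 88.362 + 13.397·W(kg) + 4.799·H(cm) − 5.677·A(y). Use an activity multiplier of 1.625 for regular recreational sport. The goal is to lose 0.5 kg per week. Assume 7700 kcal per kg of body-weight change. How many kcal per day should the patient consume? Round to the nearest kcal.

Harris-Benedict: BMR = 88.362 + 13.397(141.5) + 4.799(180) − 5.677(57) = 2524.2685 kcal/day.
TEE = 2524.2685 × 1.625 = 4101.9363 kcal/day.
Required daily deficit = 0.5 × 7700 ÷ 7 = 550 kcal/day.
Target intake = 4101.9363 − 550 = 3551.9363 kcal/day.

3552 kcal per day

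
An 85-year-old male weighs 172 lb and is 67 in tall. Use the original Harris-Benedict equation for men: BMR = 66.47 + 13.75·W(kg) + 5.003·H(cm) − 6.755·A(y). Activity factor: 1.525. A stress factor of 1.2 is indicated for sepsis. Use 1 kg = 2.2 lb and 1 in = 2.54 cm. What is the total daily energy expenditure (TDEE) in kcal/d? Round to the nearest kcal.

Convert to metric: weight = 172 ÷ 2.2 = 78.1818 kg; height = 67 × 2.54 = 170.18 cm.
Harris-Benedict: BMR = 66.47 + 13.75(78.1818) + 5.003(170.18) − 6.755(85) = 1418.7055 kcal/day.
TEE = BMR × activity factor = 1418.7055 × 1.525 = 2163.5259 kcal/day.
Apply stress factor: 2163.5259 × 1.2 = 2596.2311 kcal/day.

2596 kcal/d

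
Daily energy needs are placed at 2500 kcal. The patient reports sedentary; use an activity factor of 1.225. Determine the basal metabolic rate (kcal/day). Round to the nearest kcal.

BMR = TEE ÷ activity factor = 2500 ÷ 1.225 = 2040.8163 kcal/day.

2041 kcal/day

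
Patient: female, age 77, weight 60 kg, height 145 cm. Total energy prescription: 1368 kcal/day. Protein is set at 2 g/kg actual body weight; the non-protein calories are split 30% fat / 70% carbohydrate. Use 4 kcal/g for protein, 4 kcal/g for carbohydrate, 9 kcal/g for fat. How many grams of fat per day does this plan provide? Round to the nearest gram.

Protein = 2 × 60 = 120 g → 120 × 4 = 480 kcal.
Non-protein calories = 1368 − 480 = 888 kcal.
Fat: 30% × 888 = 266.4 kcal; carbohydrate: 621.6 kcal.
Fat: 266.4 kcal ÷ 9 kcal/g = 29.6 g.

30 g/day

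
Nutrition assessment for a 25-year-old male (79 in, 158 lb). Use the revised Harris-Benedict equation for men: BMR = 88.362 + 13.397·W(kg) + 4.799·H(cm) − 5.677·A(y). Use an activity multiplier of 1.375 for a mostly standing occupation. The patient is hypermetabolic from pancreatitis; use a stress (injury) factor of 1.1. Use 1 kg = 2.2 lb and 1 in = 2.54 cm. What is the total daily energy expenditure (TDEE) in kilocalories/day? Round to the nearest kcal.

2831 kilocalories/day

Convert to metric: weight = 158 ÷ 2.2 = 71.8182 kg; height = 79 × 2.54 = 200.66 cm.
Harris-Benedict: BMR = 88.362 + 13.397(71.8182) + 4.799(200.66) − 5.677(25) = 1871.5525 kcal/day.
TEE = BMR × activity factor = 1871.5525 × 1.375 = 2573.3847 kcal/day.
Apply stress factor: 2573.3847 × 1.1 = 2830.7232 kcal/day.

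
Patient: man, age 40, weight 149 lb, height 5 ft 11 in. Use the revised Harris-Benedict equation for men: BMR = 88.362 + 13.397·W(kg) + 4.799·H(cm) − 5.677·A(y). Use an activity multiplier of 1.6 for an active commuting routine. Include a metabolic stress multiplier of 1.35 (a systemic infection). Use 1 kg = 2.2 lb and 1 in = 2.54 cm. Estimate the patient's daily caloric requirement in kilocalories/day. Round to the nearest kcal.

3530 kilocalories/day

Convert to metric: weight = 149 ÷ 2.2 = 67.7273 kg; height = (5×12 + 11) × 2.54 = 71 × 2.54 = 180.34 cm.
Harris-Benedict: BMR = 88.362 + 13.397(67.7273) + 4.799(180.34) − 5.677(40) = 1634.0759 kcal/day.
TEE = BMR × activity factor = 1634.0759 × 1.6 = 2614.5215 kcal/day.
Apply stress factor: 2614.5215 × 1.35 = 3529.604 kcal/day.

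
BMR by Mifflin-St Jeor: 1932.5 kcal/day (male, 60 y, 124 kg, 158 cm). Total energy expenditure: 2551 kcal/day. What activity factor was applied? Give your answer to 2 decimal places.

1.32

Activity factor = TEE ÷ BMR = 2551 ÷ 1932.5 = 1.32.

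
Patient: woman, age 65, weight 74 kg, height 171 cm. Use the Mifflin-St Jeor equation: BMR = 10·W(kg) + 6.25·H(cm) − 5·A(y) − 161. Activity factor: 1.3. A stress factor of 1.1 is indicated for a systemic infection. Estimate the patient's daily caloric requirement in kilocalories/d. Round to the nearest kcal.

Mifflin-St Jeor (female): BMR = 10(74) + 6.25(171) − 5(65) − 161 = 740 + 1068.75 − 325 − 161 = 1322.75 kcal/day.
TEE = BMR × activity factor = 1322.75 × 1.3 = 1719.575 kcal/day.
Apply stress factor: 1719.575 × 1.1 = 1891.5325 kcal/day.

1892 kilocalories/d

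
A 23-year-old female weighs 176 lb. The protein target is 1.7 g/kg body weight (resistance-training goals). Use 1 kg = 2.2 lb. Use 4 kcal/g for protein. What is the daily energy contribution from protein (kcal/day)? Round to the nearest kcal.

544 kcal/day

Weight in kg = 176 ÷ 2.2 = 80 kg.
Protein = 1.7 g/kg × 80 kg = 136 g/day.
Protein energy = 136 g × 4 kcal/g = 544 kcal/day.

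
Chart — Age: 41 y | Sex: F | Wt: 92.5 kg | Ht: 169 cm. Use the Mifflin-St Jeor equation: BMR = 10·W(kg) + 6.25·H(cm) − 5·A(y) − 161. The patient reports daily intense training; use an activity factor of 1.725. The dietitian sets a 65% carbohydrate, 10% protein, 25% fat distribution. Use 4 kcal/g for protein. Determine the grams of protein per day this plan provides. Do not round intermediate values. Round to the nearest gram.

Mifflin-St Jeor (female): BMR = 10(92.5) + 6.25(169) − 5(41) − 161 = 925 + 1056.25 − 205 − 161 = 1615.25 kcal/day.
TEE = 1615.25 × 1.725 = 2786.3063 kcal/day.
Protein energy = 10% × 2786.3063 = 278.6306 kcal.
Protein = 278.6306 ÷ 4 kcal/g = 69.6577 g.

70 g/day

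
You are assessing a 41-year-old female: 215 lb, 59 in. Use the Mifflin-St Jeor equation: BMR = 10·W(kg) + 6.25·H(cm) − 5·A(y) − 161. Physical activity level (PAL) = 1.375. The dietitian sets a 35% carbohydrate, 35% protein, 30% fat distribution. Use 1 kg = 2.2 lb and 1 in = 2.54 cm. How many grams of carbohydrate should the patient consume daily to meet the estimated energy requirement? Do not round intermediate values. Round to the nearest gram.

186 g/day

Convert to metric: weight = 215 ÷ 2.2 = 97.7273 kg; height = 59 × 2.54 = 149.86 cm.
Mifflin-St Jeor (female): BMR = 10(97.7273) + 6.25(149.86) − 5(41) − 161 = 977.2727 + 936.625 − 205 − 161 = 1547.8977 kcal/day.
TEE = 1547.8977 × 1.375 = 2128.3594 kcal/day.
Carbohydrate energy = 35% × 2128.3594 = 744.9258 kcal.
Carbohydrate = 744.9258 ÷ 4 kcal/g = 186.2314 g.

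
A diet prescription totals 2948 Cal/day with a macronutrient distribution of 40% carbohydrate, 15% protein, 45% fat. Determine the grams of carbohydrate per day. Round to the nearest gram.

295 g/day

Carbohydrate energy = 40% × 2948 = 1179.2 kcal.
At 4 kcal/g: 1179.2 ÷ 4 = 294.8 g.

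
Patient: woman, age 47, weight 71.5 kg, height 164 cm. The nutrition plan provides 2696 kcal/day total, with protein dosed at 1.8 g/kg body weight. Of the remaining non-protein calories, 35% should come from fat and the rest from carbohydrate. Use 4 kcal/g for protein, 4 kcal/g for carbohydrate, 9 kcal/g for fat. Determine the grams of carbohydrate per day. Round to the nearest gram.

Protein = 1.8 × 71.5 = 128.7 g → 128.7 × 4 = 514.8 kcal.
Non-protein calories = 2696 − 514.8 = 2181.2 kcal.
Fat: 35% × 2181.2 = 763.42 kcal; carbohydrate: 1417.78 kcal.
Carbohydrate: 1417.78 kcal ÷ 4 kcal/g = 354.445 g.

354 g/day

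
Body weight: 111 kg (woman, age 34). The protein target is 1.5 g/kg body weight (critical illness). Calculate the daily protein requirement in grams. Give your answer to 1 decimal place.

166.5 g/day

Protein = 1.5 g/kg × 111 kg = 166.5 g/day.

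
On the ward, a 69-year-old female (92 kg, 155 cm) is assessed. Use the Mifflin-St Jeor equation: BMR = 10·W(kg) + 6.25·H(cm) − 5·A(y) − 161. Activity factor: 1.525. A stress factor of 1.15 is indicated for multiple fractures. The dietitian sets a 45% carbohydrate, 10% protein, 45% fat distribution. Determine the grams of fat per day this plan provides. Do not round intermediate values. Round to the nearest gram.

Mifflin-St Jeor (female): BMR = 10(92) + 6.25(155) − 5(69) − 161 = 920 + 968.75 − 345 − 161 = 1382.75 kcal/day.
TEE = 1382.75 × 1.525 = 2108.6938 kcal/day.
With stress factor 1.15: 2108.6938 × 1.15 = 2424.9978 kcal/day.
Fat energy = 45% × 2424.9978 = 1091.249 kcal.
Fat = 1091.249 ÷ 9 kcal/g = 121.2499 g.

121 g/day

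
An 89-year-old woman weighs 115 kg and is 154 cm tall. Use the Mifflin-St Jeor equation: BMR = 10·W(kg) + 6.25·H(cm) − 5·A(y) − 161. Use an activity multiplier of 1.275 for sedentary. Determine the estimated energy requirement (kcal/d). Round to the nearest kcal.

Mifflin-St Jeor (female): BMR = 10(115) + 6.25(154) − 5(89) − 161 = 1150 + 962.5 − 445 − 161 = 1506.5 kcal/day.
TEE = BMR × activity factor = 1506.5 × 1.275 = 1920.7875 kcal/day.

1921 kcal/d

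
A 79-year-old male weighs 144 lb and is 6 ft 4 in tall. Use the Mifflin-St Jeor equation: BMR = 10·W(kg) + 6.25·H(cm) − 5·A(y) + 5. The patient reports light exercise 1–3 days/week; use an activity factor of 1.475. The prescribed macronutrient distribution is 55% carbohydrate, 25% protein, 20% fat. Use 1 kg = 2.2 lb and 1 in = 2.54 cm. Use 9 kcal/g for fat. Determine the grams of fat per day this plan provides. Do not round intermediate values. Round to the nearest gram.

Convert to metric: weight = 144 ÷ 2.2 = 65.4545 kg; height = (6×12 + 4) × 2.54 = 76 × 2.54 = 193.04 cm.
Mifflin-St Jeor (male): BMR = 10(65.4545) + 6.25(193.04) − 5(79) + 5 = 654.5455 + 1206.5 − 395 + 5 = 1471.0455 kcal/day.
TEE = 1471.0455 × 1.475 = 2169.792 kcal/day.
Fat energy = 20% × 2169.792 = 433.9584 kcal.
Fat = 433.9584 ÷ 9 kcal/g = 48.2176 g.

48 g/day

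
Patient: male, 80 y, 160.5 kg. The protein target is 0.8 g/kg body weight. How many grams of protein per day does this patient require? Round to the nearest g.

Protein = 0.8 g/kg × 160.5 kg = 128.4 g/day.

128 g/day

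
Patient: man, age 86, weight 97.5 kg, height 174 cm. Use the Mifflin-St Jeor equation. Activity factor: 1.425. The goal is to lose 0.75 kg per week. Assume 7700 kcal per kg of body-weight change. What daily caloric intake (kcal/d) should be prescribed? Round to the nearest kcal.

1508 kcal/d

Mifflin-St Jeor (male): BMR = 10(97.5) + 6.25(174) − 5(86) + 5 = 975 + 1087.5 − 430 + 5 = 1637.5 kcal/day.
TEE = 1637.5 × 1.425 = 2333.4375 kcal/day.
Required daily deficit = 0.75 × 7700 ÷ 7 = 825 kcal/day.
Target intake = 2333.4375 − 825 = 1508.4375 kcal/day.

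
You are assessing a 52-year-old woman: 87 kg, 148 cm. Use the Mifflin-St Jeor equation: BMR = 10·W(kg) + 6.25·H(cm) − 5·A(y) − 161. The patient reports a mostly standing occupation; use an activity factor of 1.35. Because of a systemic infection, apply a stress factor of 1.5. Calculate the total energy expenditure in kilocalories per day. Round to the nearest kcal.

Mifflin-St Jeor (female): BMR = 10(87) + 6.25(148) − 5(52) − 161 = 870 + 925 − 260 − 161 = 1374 kcal/day.
TEE = BMR × activity factor = 1374 × 1.35 = 1854.9 kcal/day.
Apply stress factor: 1854.9 × 1.5 = 2782.35 kcal/day.

2782 kilocalories per day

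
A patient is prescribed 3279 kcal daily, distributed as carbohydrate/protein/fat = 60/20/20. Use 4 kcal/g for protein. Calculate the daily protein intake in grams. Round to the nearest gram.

164 g/day

Protein energy = 20% × 3279 = 655.8 kcal.
At 4 kcal/g: 655.8 ÷ 4 = 163.95 g.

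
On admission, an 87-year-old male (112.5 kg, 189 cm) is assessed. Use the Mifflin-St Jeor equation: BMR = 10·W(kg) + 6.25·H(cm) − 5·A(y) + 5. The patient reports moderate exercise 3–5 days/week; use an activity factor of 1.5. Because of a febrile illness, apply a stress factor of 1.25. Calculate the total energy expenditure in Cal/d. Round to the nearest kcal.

Mifflin-St Jeor (male): BMR = 10(112.5) + 6.25(189) − 5(87) + 5 = 1125 + 1181.25 − 435 + 5 = 1876.25 kcal/day.
TEE = BMR × activity factor = 1876.25 × 1.5 = 2814.375 kcal/day.
Apply stress factor: 2814.375 × 1.25 = 3517.9688 kcal/day.

3518 Cal/d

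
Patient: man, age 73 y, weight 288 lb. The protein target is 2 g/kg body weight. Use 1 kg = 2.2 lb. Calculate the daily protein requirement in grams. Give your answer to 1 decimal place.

Weight in kg = 288 ÷ 2.2 = 130.9091 kg.
Protein = 2 g/kg × 130.9091 kg = 261.8182 g/day.

261.8 g/day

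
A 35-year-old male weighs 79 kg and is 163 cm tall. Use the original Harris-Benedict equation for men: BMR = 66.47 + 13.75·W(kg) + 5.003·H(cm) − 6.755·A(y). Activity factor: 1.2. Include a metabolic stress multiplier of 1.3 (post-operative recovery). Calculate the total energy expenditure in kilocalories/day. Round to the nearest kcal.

2702 kilocalories/day

Harris-Benedict: BMR = 66.47 + 13.75(79) + 5.003(163) − 6.755(35) = 1731.784 kcal/day.
TEE = BMR × activity factor = 1731.784 × 1.2 = 2078.1408 kcal/day.
Apply stress factor: 2078.1408 × 1.3 = 2701.583 kcal/day.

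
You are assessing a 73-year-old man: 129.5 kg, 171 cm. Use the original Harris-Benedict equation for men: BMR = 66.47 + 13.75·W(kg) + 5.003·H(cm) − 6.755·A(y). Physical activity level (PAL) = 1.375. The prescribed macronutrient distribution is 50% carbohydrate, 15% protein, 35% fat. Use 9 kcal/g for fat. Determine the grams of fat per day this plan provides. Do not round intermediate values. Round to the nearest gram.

Harris-Benedict: BMR = 66.47 + 13.75(129.5) + 5.003(171) − 6.755(73) = 2209.493 kcal/day.
TEE = 2209.493 × 1.375 = 3038.0529 kcal/day.
Fat energy = 35% × 3038.0529 = 1063.3185 kcal.
Fat = 1063.3185 ÷ 9 kcal/g = 118.1465 g.

118 g/day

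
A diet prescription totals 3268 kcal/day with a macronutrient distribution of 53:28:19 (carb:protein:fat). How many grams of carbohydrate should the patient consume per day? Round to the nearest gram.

Carbohydrate energy = 53% × 3268 = 1732.04 kcal.
At 4 kcal/g: 1732.04 ÷ 4 = 433.01 g.

433 g/day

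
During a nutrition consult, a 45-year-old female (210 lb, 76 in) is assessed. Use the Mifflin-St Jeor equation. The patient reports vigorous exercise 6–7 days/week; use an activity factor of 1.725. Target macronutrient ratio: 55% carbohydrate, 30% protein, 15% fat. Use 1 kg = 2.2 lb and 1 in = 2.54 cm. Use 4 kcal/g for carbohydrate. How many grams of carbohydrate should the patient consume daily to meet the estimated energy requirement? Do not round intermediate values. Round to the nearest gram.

421 g/day

Convert to metric: weight = 210 ÷ 2.2 = 95.4545 kg; height = 76 × 2.54 = 193.04 cm.
Mifflin-St Jeor (female): BMR = 10(95.4545) + 6.25(193.04) − 5(45) − 161 = 954.5455 + 1206.5 − 225 − 161 = 1775.0455 kcal/day.
TEE = 1775.0455 × 1.725 = 3061.9534 kcal/day.
Carbohydrate energy = 55% × 3061.9534 = 1684.0744 kcal.
Carbohydrate = 1684.0744 ÷ 4 kcal/g = 421.0186 g.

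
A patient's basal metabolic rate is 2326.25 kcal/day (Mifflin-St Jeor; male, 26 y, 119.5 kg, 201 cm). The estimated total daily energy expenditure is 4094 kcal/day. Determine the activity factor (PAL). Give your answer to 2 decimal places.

1.76

Activity factor = TEE ÷ BMR = 4094 ÷ 2326.25 = 1.76.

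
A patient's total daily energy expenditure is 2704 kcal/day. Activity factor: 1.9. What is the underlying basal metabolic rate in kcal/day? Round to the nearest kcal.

BMR = TEE ÷ activity factor = 2704 ÷ 1.9 = 1423.1579 kcal/day.

1423 kcal/day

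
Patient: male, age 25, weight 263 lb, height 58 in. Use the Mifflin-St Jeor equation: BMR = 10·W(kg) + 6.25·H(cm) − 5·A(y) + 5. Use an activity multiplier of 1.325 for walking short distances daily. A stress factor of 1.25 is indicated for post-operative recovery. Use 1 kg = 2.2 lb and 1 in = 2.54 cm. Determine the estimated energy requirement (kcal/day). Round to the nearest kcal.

3306 kcal/day

Convert to metric: weight = 263 ÷ 2.2 = 119.5455 kg; height = 58 × 2.54 = 147.32 cm.
Mifflin-St Jeor (male): BMR = 10(119.5455) + 6.25(147.32) − 5(25) + 5 = 1195.4545 + 920.75 − 125 + 5 = 1996.2045 kcal/day.
TEE = BMR × activity factor = 1996.2045 × 1.325 = 2644.971 kcal/day.
Apply stress factor: 2644.971 × 1.25 = 3306.2138 kcal/day.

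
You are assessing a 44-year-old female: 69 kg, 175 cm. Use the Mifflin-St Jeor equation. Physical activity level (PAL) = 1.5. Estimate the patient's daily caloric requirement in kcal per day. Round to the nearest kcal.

2104 kcal per day

Mifflin-St Jeor (female): BMR = 10(69) + 6.25(175) − 5(44) − 161 = 690 + 1093.75 − 220 − 161 = 1402.75 kcal/day.
TEE = BMR × activity factor = 1402.75 × 1.5 = 2104.125 kcal/day.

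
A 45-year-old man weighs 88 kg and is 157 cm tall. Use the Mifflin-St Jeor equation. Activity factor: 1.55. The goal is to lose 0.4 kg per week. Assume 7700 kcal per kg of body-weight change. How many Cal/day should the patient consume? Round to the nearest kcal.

Mifflin-St Jeor (male): BMR = 10(88) + 6.25(157) − 5(45) + 5 = 880 + 981.25 − 225 + 5 = 1641.25 kcal/day.
TEE = 1641.25 × 1.55 = 2543.9375 kcal/day.
Required daily deficit = 0.4 × 7700 ÷ 7 = 440 kcal/day.
Target intake = 2543.9375 − 440 = 2103.9375 kcal/day.

2104 Cal/day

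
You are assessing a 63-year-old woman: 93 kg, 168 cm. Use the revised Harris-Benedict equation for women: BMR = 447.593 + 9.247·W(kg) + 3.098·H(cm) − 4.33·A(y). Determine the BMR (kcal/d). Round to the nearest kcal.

1555 kcal/d

Harris-Benedict: BMR = 447.593 + 9.247(93) + 3.098(168) − 4.33(63) = 1555.238 kcal/day.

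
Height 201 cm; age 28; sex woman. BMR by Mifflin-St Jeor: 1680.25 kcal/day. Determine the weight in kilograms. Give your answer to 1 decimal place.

1680.25 = 10·W + 6.25(201) − 5(28) − 161
10·W = 1680.25 − 955.25 = 725, so W = 72.5 kg.

72.5 kg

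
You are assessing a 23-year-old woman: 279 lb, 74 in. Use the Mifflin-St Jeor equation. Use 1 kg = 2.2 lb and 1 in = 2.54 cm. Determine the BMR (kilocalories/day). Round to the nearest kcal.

2167 kilocalories/day

Convert to metric: weight = 279 ÷ 2.2 = 126.8182 kg; height = 74 × 2.54 = 187.96 cm.
Mifflin-St Jeor (female): BMR = 10(126.8182) + 6.25(187.96) − 5(23) − 161 = 1268.1818 + 1174.75 − 115 − 161 = 2166.9318 kcal/day.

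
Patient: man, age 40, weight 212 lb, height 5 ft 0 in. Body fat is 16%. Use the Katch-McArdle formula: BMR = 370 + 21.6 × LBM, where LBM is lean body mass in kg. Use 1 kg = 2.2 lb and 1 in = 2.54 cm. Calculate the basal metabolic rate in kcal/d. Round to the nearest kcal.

2118 kcal/d

Convert to metric: weight = 212 ÷ 2.2 = 96.3636 kg; height = (5×12 + 0) × 2.54 = 60 × 2.54 = 152.4 cm.
LBM = 96.3636 × (1 − 0.16) = 80.9455 kg. Katch-McArdle: BMR = 370 + 21.6 × 80.9455 = 2118.4218 kcal/day.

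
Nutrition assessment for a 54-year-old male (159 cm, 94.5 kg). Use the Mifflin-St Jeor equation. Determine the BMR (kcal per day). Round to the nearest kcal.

1674 kcal per day

Mifflin-St Jeor (male): BMR = 10(94.5) + 6.25(159) − 5(54) + 5 = 945 + 993.75 − 270 + 5 = 1673.75 kcal/day.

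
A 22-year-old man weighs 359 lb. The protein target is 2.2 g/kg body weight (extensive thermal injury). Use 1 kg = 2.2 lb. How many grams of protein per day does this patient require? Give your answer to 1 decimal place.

Weight in kg = 359 ÷ 2.2 = 163.1818 kg.
Protein = 2.2 g/kg × 163.1818 kg = 359 g/day.

359.0 g/day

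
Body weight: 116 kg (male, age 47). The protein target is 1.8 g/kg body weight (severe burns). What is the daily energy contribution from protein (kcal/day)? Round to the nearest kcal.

Protein = 1.8 g/kg × 116 kg = 208.8 g/day.
Protein energy = 208.8 g × 4 kcal/g = 835.2 kcal/day.

835 kcal/day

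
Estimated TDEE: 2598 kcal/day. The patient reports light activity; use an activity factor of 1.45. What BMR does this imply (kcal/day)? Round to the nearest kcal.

BMR = TEE ÷ activity factor = 2598 ÷ 1.45 = 1791.7241 kcal/day.

1792 kcal/day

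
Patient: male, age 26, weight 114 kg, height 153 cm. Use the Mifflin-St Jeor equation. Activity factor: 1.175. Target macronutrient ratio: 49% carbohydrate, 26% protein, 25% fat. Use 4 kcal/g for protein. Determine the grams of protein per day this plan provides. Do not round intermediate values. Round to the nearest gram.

151 g/day

Mifflin-St Jeor (male): BMR = 10(114) + 6.25(153) − 5(26) + 5 = 1140 + 956.25 − 130 + 5 = 1971.25 kcal/day.
TEE = 1971.25 × 1.175 = 2316.2188 kcal/day.
Protein energy = 26% × 2316.2188 = 602.2169 kcal.
Protein = 602.2169 ÷ 4 kcal/g = 150.5542 g.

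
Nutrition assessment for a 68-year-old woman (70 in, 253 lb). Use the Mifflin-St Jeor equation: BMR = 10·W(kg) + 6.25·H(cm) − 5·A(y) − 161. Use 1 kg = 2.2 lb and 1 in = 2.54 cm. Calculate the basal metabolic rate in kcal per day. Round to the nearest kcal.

Convert to metric: weight = 253 ÷ 2.2 = 115 kg; height = 70 × 2.54 = 177.8 cm.
Mifflin-St Jeor (female): BMR = 10(115) + 6.25(177.8) − 5(68) − 161 = 1150 + 1111.25 − 340 − 161 = 1760.25 kcal/day.

1760 kcal per day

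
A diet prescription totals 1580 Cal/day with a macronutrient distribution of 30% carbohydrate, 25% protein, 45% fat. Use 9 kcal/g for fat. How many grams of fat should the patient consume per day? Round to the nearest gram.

79 g/day

Fat energy = 45% × 1580 = 711 kcal.
At 9 kcal/g: 711 ÷ 9 = 79 g.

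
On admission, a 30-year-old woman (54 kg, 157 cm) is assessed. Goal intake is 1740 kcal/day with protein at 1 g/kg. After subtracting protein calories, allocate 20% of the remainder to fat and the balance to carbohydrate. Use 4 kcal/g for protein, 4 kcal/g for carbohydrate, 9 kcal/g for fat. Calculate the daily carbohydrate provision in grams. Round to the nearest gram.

Protein = 1 × 54 = 54 g → 54 × 4 = 216 kcal.
Non-protein calories = 1740 − 216 = 1524 kcal.
Fat: 20% × 1524 = 304.8 kcal; carbohydrate: 1219.2 kcal.
Carbohydrate: 1219.2 kcal ÷ 4 kcal/g = 304.8 g.

305 g/day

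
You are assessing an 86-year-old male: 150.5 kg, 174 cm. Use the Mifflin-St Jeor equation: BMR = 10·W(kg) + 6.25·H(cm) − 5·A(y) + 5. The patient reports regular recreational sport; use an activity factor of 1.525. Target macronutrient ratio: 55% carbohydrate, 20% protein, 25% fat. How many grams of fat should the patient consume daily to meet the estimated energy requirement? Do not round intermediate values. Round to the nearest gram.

Mifflin-St Jeor (male): BMR = 10(150.5) + 6.25(174) − 5(86) + 5 = 1505 + 1087.5 − 430 + 5 = 2167.5 kcal/day.
TEE = 2167.5 × 1.525 = 3305.4375 kcal/day.
Fat energy = 25% × 3305.4375 = 826.3594 kcal.
Fat = 826.3594 ÷ 9 kcal/g = 91.8177 g.

92 g/day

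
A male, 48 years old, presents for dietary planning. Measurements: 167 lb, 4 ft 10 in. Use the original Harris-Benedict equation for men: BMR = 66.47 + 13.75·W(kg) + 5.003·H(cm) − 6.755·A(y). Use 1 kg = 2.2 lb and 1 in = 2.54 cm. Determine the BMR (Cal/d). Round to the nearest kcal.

Convert to metric: weight = 167 ÷ 2.2 = 75.9091 kg; height = (4×12 + 10) × 2.54 = 58 × 2.54 = 147.32 cm.
Harris-Benedict: BMR = 66.47 + 13.75(75.9091) + 5.003(147.32) − 6.755(48) = 1523.022 kcal/day.

1523 Cal/d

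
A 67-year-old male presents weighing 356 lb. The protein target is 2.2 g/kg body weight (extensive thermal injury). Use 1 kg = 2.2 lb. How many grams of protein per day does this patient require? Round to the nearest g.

Weight in kg = 356 ÷ 2.2 = 161.8182 kg.
Protein = 2.2 g/kg × 161.8182 kg = 356 g/day.

356 g/day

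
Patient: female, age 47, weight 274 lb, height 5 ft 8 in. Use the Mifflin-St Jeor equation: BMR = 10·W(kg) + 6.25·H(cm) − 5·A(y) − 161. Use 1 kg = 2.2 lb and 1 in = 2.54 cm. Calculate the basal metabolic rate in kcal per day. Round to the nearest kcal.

1929 kcal per day

Convert to metric: weight = 274 ÷ 2.2 = 124.5455 kg; height = (5×12 + 8) × 2.54 = 68 × 2.54 = 172.72 cm.
Mifflin-St Jeor (female): BMR = 10(124.5455) + 6.25(172.72) − 5(47) − 161 = 1245.4545 + 1079.5 − 235 − 161 = 1928.9545 kcal/day.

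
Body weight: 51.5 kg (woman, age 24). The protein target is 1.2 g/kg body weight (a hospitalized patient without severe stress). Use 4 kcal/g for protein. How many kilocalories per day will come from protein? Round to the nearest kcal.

247 kcal/day

Protein = 1.2 g/kg × 51.5 kg = 61.8 g/day.
Protein energy = 61.8 g × 4 kcal/g = 247.2 kcal/day.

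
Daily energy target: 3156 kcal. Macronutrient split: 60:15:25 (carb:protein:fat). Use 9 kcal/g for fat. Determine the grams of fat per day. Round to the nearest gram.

88 g/day

Fat energy = 25% × 3156 = 789 kcal.
At 9 kcal/g: 789 ÷ 9 = 87.6667 g.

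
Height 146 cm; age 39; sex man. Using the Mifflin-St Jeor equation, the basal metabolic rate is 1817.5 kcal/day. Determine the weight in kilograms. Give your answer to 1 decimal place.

109.5 kg

1817.5 = 10·W + 6.25(146) − 5(39) + 5
10·W = 1817.5 − 722.5 = 1095, so W = 109.5 kg.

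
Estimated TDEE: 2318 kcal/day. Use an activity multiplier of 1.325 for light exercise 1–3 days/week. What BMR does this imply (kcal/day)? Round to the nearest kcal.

BMR = TEE ÷ activity factor = 2318 ÷ 1.325 = 1749.434 kcal/day.

1749 kcal/day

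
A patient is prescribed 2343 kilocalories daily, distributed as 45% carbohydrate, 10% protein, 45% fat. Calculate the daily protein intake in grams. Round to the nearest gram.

59 g/day

Protein energy = 10% × 2343 = 234.3 kcal.
At 4 kcal/g: 234.3 ÷ 4 = 58.575 g.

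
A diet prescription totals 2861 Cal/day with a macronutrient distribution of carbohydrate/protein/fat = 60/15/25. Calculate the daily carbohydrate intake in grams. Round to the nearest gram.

Carbohydrate energy = 60% × 2861 = 1716.6 kcal.
At 4 kcal/g: 1716.6 ÷ 4 = 429.15 g.

429 g/day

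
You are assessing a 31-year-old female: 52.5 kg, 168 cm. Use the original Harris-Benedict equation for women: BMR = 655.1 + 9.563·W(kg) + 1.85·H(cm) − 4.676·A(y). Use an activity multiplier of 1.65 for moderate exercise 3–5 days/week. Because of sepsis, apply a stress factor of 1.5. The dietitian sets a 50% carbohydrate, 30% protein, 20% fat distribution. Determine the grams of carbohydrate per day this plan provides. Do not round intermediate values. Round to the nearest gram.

Harris-Benedict: BMR = 655.1 + 9.563(52.5) + 1.85(168) − 4.676(31) = 1323.0015 kcal/day.
TEE = 1323.0015 × 1.65 = 2182.9525 kcal/day.
With stress factor 1.5: 2182.9525 × 1.5 = 3274.4287 kcal/day.
Carbohydrate energy = 50% × 3274.4287 = 1637.2144 kcal.
Carbohydrate = 1637.2144 ÷ 4 kcal/g = 409.3036 g.

409 g/day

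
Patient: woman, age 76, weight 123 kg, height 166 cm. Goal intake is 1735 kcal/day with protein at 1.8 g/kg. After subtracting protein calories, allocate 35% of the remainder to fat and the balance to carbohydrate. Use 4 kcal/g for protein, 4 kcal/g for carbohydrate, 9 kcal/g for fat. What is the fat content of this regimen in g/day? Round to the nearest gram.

Protein = 1.8 × 123 = 221.4 g → 221.4 × 4 = 885.6 kcal.
Non-protein calories = 1735 − 885.6 = 849.4 kcal.
Fat: 35% × 849.4 = 297.29 kcal; carbohydrate: 552.11 kcal.
Fat: 297.29 kcal ÷ 9 kcal/g = 33.0322 g.

33 g/day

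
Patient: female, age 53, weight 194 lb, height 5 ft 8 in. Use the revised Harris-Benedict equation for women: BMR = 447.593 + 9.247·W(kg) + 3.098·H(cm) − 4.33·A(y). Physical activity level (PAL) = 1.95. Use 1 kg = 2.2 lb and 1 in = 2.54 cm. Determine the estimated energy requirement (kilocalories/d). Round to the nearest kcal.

Convert to metric: weight = 194 ÷ 2.2 = 88.1818 kg; height = (5×12 + 8) × 2.54 = 68 × 2.54 = 172.72 cm.
Harris-Benedict: BMR = 447.593 + 9.247(88.1818) + 3.098(172.72) − 4.33(53) = 1568.6068 kcal/day.
TEE = BMR × activity factor = 1568.6068 × 1.95 = 3058.7833 kcal/day.

3059 kilocalories/d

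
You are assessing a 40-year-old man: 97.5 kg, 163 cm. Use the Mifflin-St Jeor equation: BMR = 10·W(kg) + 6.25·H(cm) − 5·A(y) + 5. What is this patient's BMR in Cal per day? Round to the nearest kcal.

1799 Cal per day

Mifflin-St Jeor (male): BMR = 10(97.5) + 6.25(163) − 5(40) + 5 = 975 + 1018.75 − 200 + 5 = 1798.75 kcal/day.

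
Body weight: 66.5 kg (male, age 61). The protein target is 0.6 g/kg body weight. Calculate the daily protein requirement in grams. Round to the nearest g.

Protein = 0.6 g/kg × 66.5 kg = 39.9 g/day.

40 g/day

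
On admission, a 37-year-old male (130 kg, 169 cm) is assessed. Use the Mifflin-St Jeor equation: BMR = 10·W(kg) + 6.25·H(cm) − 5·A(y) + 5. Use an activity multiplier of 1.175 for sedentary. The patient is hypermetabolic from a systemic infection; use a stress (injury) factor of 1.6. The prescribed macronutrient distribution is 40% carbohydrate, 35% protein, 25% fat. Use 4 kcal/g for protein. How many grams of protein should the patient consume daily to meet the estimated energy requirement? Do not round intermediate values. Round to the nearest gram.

358 g/day

Mifflin-St Jeor (male): BMR = 10(130) + 6.25(169) − 5(37) + 5 = 1300 + 1056.25 − 185 + 5 = 2176.25 kcal/day.
TEE = 2176.25 × 1.175 = 2557.0938 kcal/day.
With stress factor 1.6: 2557.0938 × 1.6 = 4091.35 kcal/day.
Protein energy = 35% × 4091.35 = 1431.9725 kcal.
Protein = 1431.9725 ÷ 4 kcal/g = 357.9931 g.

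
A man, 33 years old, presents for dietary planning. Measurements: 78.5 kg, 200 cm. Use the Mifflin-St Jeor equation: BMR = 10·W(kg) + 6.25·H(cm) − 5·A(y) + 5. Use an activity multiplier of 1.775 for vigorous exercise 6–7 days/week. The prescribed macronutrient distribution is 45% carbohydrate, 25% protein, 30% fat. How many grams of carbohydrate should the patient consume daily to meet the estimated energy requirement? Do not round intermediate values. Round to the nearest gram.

374 g/day

Mifflin-St Jeor (male): BMR = 10(78.5) + 6.25(200) − 5(33) + 5 = 785 + 1250 − 165 + 5 = 1875 kcal/day.
TEE = 1875 × 1.775 = 3328.125 kcal/day.
Carbohydrate energy = 45% × 3328.125 = 1497.6563 kcal.
Carbohydrate = 1497.6563 ÷ 4 kcal/g = 374.4141 g.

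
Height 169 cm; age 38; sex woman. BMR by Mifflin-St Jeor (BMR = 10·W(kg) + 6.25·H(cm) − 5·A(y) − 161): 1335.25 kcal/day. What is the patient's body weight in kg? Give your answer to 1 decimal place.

63.0 kg

1335.25 = 10·W + 6.25(169) − 5(38) − 161
10·W = 1335.25 − 705.25 = 630, so W = 63 kg.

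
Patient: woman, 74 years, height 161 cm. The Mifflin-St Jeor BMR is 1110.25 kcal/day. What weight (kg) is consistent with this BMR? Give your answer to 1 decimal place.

63.5 kg

1110.25 = 10·W + 6.25(161) − 5(74) − 161
10·W = 1110.25 − 475.25 = 635, so W = 63.5 kg.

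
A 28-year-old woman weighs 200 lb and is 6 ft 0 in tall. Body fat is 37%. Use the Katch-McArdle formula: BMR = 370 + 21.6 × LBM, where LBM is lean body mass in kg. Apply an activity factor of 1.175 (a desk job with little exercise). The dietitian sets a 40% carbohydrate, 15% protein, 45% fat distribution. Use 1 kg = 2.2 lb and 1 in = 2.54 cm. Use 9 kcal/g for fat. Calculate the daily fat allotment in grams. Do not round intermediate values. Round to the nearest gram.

94 g/day

Convert to metric: weight = 200 ÷ 2.2 = 90.9091 kg; height = (6×12 + 0) × 2.54 = 72 × 2.54 = 182.88 cm.
LBM = 90.9091 × (1 − 0.37) = 57.2727 kg. Katch-McArdle: BMR = 370 + 21.6 × 57.2727 = 1607.0909 kcal/day.
TEE = 1607.0909 × 1.175 = 1888.3318 kcal/day.
Fat energy = 45% × 1888.3318 = 849.7493 kcal.
Fat = 849.7493 ÷ 9 kcal/g = 94.4166 g.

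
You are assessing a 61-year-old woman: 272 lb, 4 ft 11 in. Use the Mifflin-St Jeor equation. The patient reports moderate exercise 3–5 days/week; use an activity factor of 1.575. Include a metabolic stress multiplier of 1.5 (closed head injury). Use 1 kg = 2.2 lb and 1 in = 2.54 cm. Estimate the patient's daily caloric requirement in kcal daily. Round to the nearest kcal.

4033 kcal daily

Convert to metric: weight = 272 ÷ 2.2 = 123.6364 kg; height = (4×12 + 11) × 2.54 = 59 × 2.54 = 149.86 cm.
Mifflin-St Jeor (female): BMR = 10(123.6364) + 6.25(149.86) − 5(61) − 161 = 1236.3636 + 936.625 − 305 − 161 = 1706.9886 kcal/day.
TEE = BMR × activity factor = 1706.9886 × 1.575 = 2688.5071 kcal/day.
Apply stress factor: 2688.5071 × 1.5 = 4032.7607 kcal/day.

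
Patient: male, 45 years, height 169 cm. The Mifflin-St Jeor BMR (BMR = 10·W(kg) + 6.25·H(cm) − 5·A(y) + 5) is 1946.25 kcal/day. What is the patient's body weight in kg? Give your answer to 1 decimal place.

1946.25 = 10·W + 6.25(169) − 5(45) + 5
10·W = 1946.25 − 836.25 = 1110, so W = 111 kg.

111.0 kg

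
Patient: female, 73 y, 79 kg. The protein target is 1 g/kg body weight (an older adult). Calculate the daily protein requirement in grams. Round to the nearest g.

Protein = 1 g/kg × 79 kg = 79 g/day.

79 g/day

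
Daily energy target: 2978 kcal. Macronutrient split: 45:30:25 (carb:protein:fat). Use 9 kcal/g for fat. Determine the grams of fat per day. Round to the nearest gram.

Fat energy = 25% × 2978 = 744.5 kcal.
At 9 kcal/g: 744.5 ÷ 9 = 82.7222 g.

83 g/day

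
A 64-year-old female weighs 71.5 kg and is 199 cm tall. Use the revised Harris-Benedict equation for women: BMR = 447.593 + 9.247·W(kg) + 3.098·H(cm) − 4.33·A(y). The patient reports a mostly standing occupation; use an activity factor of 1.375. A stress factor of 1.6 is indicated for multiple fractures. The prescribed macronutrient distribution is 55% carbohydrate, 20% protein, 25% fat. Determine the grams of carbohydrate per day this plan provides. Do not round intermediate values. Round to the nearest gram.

Harris-Benedict: BMR = 447.593 + 9.247(71.5) + 3.098(199) − 4.33(64) = 1448.1355 kcal/day.
TEE = 1448.1355 × 1.375 = 1991.1863 kcal/day.
With stress factor 1.6: 1991.1863 × 1.6 = 3185.8981 kcal/day.
Carbohydrate energy = 55% × 3185.8981 = 1752.244 kcal.
Carbohydrate = 1752.244 ÷ 4 kcal/g = 438.061 g.

438 g/day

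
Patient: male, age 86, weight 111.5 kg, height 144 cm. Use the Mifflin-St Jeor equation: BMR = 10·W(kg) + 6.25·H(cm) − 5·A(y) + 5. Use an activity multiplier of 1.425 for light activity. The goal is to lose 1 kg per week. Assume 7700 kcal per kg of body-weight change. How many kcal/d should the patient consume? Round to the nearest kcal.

1166 kcal/d

Mifflin-St Jeor (male): BMR = 10(111.5) + 6.25(144) − 5(86) + 5 = 1115 + 900 − 430 + 5 = 1590 kcal/day.
TEE = 1590 × 1.425 = 2265.75 kcal/day.
Required daily deficit = 1 × 7700 ÷ 7 = 1100 kcal/day.
Target intake = 2265.75 − 1100 = 1165.75 kcal/day.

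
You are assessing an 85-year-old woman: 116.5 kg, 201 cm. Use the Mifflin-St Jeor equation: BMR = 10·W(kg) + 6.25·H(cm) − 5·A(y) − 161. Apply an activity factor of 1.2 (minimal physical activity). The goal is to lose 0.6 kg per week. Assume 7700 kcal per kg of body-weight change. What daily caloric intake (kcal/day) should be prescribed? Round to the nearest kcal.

1542 kcal/day

Mifflin-St Jeor (female): BMR = 10(116.5) + 6.25(201) − 5(85) − 161 = 1165 + 1256.25 − 425 − 161 = 1835.25 kcal/day.
TEE = 1835.25 × 1.2 = 2202.3 kcal/day.
Required daily deficit = 0.6 × 7700 ÷ 7 = 660 kcal/day.
Target intake = 2202.3 − 660 = 1542.3 kcal/day.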